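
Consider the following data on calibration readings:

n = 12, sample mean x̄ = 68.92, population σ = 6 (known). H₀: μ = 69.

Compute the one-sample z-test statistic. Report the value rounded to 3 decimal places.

test statistic = -0.046

SE = σ/√n = 6/√12 = 1.7321
z = (x̄−μ₀)/SE = (68.92−69)/1.7321 = -0.0462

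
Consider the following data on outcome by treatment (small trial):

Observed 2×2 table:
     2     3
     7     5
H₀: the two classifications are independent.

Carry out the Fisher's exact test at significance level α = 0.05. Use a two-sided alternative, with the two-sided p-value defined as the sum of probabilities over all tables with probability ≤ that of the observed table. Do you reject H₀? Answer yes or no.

reject H₀: no

Margins: r₁=5, r₂=12, c₁=9, c₂=8, n=17
p_obs = C(5,2)·C(12,7)/C(17,9); sum pmf over tables with pmf ≤ p_obs
p-value (two-sided) = 0.61991
At α=0.05: p ≥ α → fail to reject H₀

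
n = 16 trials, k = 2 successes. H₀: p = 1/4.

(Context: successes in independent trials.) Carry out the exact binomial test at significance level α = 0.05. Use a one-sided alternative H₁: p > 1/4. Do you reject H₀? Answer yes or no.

Exact binomial: n=16, k=2, p₀=1/4=0.2500
P(X≥2) from Σ C(n,i)·p₀^i·(1−p₀)^(n−i)
p-value (one-sided, H₁ greater) = 0.93652
At α=0.05: p ≥ α → fail to reject H₀

reject H₀: no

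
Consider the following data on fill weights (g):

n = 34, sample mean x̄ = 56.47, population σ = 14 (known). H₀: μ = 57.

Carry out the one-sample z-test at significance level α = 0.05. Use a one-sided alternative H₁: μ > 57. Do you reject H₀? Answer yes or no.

reject H₀: no

SE = σ/√n = 14/√34 = 2.4010
z = (x̄−μ₀)/SE = (56.47−57)/2.4010 = -0.2207
p-value (one-sided, H₁ greater) = 0.58735
At α=0.05: p ≥ α → fail to reject H₀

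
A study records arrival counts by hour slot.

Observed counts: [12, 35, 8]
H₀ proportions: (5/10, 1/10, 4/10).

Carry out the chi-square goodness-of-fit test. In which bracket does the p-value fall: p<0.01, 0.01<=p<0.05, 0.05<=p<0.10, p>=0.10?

n = 55; E_i = n·p_i = [27.50, 5.50, 22.00]
χ² = (12−27.50)²/27.50 + (35−5.50)²/5.50 + (8−22.00)²/22.00 = 175.8727
df = 2
p-value (upper-tail) = 0.00000
→ bracket: p<0.01

p-value bracket: p<0.01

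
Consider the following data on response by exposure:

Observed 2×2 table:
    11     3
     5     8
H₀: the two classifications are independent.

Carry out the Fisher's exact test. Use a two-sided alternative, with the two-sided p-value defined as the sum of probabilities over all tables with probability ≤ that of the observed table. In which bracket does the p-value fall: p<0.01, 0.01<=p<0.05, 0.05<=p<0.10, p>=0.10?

Margins: r₁=14, r₂=13, c₁=16, c₂=11, n=27
p_obs = C(14,11)·C(13,5)/C(27,16); sum pmf over tables with pmf ≤ p_obs
p-value (two-sided) = 0.05424
→ bracket: 0.05<=p<0.10

p-value bracket: 0.05<=p<0.10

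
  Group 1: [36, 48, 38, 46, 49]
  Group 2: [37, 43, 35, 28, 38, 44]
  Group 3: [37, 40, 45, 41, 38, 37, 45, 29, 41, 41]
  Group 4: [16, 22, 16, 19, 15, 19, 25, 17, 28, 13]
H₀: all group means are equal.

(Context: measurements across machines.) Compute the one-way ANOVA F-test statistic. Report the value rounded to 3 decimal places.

test statistic = 38.696

Group means [43.40, 37.50, 39.40, 19.00], grand mean 33.097
SSB = Σnᵢ(x̄ᵢ−x̄)² = 3031.610; SSW = ΣΣ(x−x̄ᵢ)² = 705.100
MSB = 3031.610/3 = 1010.5366; MSW = 705.100/27 = 26.1148
F = MSB/MSW = 38.6959
df = (3, 27)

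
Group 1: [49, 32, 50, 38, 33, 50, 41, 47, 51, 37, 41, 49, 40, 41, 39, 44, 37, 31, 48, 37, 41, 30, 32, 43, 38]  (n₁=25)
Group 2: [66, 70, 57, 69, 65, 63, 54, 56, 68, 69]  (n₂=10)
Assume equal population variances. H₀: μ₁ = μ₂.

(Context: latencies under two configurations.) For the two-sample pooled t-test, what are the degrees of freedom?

degrees of freedom = 33

df = n₁ + n₂ − 2 = 25 + 10 − 2 = 33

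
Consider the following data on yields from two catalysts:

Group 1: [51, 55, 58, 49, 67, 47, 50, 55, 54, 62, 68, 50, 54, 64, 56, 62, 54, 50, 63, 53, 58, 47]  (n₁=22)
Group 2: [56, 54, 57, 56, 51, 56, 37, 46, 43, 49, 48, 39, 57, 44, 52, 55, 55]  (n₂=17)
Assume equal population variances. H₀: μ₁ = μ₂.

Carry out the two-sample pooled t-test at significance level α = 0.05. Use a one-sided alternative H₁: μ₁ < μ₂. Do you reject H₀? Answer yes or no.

reject H₀: no

x̄₁=55.773, s₁=6.264, n₁=22
x̄₂=50.294, s₂=6.478, n₂=17
s_p² = [21·6.264² + 16·6.478²]/37 = 40.4160
SE = √(s_p²·(1/22+1/17)) = 2.0529
t = (55.773−50.294)/2.0529 = 2.6687
df = 37
p-value (one-sided, H₁ less) = 0.99438
At α=0.05: p ≥ α → fail to reject H₀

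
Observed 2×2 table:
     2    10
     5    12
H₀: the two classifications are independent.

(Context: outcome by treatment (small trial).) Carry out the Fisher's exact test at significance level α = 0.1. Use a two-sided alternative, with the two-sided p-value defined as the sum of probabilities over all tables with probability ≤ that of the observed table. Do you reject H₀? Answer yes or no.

reject H₀: no

Margins: r₁=12, r₂=17, c₁=7, c₂=22, n=29
p_obs = C(12,2)·C(17,5)/C(29,7); sum pmf over tables with pmf ≤ p_obs
p-value (two-sided) = 0.66453
At α=0.1: p ≥ α → fail to reject H₀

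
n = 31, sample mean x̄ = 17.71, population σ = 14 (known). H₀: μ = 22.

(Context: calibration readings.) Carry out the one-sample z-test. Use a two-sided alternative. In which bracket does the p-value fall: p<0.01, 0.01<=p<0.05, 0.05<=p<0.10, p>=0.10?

SE = σ/√n = 14/√31 = 2.5145
z = (x̄−μ₀)/SE = (17.71−22)/2.5145 = -1.7061
p-value (two-sided) = 0.08799
→ bracket: 0.05<=p<0.10

p-value bracket: 0.05<=p<0.10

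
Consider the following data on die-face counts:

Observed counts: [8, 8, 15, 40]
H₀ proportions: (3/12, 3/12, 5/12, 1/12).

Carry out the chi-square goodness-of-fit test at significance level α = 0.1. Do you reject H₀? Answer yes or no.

reject H₀: yes

n = 71; E_i = n·p_i = [17.75, 17.75, 29.58, 5.92]
χ² = (8−17.75)²/17.75 + (8−17.75)²/17.75 + (15−29.58)²/29.58 + (40−5.92)²/5.92 = 214.2394
df = 3
p-value (upper-tail) = 0.00000
At α=0.1: p < α → reject H₀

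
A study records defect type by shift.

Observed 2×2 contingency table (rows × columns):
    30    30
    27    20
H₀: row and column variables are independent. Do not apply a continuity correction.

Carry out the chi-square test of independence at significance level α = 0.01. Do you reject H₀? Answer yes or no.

Row totals [60, 47], col totals [57, 50], n=107
χ² = (30−31.96)²/31.96 + (30−28.04)²/28.04 + (27−25.04)²/25.04 + (20−21.96)²/21.96 = 0.5871
df = 1
p-value (upper-tail) = 0.44353
At α=0.01: p ≥ α → fail to reject H₀

reject H₀: no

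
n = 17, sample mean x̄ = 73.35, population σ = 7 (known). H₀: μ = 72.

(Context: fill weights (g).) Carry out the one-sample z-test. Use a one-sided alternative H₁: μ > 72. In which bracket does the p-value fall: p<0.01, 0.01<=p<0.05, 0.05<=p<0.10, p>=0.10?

p-value bracket: p>=0.10

SE = σ/√n = 7/√17 = 1.6977
z = (x̄−μ₀)/SE = (73.35−72)/1.6977 = 0.7952
p-value (one-sided, H₁ greater) = 0.21326
→ bracket: p>=0.10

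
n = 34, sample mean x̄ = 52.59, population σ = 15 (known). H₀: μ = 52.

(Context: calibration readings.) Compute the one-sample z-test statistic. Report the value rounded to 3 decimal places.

SE = σ/√n = 15/√34 = 2.5725
z = (x̄−μ₀)/SE = (52.59−52)/2.5725 = 0.2294

test statistic = 0.229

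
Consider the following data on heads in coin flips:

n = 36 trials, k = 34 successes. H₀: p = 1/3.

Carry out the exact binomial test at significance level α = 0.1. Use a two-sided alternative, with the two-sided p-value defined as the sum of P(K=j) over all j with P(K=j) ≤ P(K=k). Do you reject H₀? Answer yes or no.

Exact binomial: n=36, k=34, p₀=1/3=0.3333
P(X=j) = C(n,j)·p₀^j·(1−p₀)^(n−j); p = Σ P(X=j) over j with P(X=j) ≤ P(X=34)
p-value (two-sided) = 0.00000
At α=0.1: p < α → reject H₀

reject H₀: yes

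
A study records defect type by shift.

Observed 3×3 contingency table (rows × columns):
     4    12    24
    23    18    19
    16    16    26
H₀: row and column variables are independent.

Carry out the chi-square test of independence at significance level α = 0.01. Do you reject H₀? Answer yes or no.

reject H₀: no

Row totals [40, 60, 58], col totals [43, 46, 69], n=158
χ² = (4−10.89)²/10.89 + (12−11.65)²/11.65 + (24−17.47)²/17.47 + (23−16.33)²/16.33 + (18−17.47)²/17.47 + (19−26.20)²/26.20 + (16−15.78)²/15.78 + (16−16.89)²/16.89 + (26−25.33)²/25.33 = 11.5973
df = 4
p-value (upper-tail) = 0.02061
At α=0.01: p ≥ α → fail to reject H₀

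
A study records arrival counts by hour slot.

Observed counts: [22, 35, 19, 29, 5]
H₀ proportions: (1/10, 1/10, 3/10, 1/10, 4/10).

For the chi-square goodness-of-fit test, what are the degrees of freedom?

df = k − 1 = 5 − 1 = 4

degrees of freedom = 4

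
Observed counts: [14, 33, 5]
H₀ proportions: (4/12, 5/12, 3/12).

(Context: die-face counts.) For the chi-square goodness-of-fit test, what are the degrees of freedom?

degrees of freedom = 2

df = k − 1 = 3 − 1 = 2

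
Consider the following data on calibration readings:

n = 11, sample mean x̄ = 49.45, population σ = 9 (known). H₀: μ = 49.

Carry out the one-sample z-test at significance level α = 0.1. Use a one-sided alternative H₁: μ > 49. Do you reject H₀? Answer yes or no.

SE = σ/√n = 9/√11 = 2.7136
z = (x̄−μ₀)/SE = (49.45−49)/2.7136 = 0.1658
p-value (one-sided, H₁ greater) = 0.43414
At α=0.1: p ≥ α → fail to reject H₀

reject H₀: no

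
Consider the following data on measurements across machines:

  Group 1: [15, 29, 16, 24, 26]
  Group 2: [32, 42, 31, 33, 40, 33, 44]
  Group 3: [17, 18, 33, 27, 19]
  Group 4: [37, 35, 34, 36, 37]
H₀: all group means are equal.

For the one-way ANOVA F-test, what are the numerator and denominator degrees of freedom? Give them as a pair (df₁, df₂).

degrees of freedom = [3, 18]

k = 4 groups, N = 22 total
df = (k−1, N−k) = (4−1, 22−4) = (3, 18)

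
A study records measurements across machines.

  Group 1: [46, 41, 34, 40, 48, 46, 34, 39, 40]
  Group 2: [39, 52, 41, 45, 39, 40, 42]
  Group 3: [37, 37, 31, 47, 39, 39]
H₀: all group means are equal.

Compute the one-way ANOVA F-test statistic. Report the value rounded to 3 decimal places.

Group means [40.89, 42.57, 38.33], grand mean 40.727
SSB = Σnᵢ(x̄ᵢ−x̄)² = 58.427; SSW = ΣΣ(x−x̄ᵢ)² = 465.937
MSB = 58.427/2 = 29.2136; MSW = 465.937/19 = 24.5230
F = MSB/MSW = 1.1913
df = (2, 19)

test statistic = 1.191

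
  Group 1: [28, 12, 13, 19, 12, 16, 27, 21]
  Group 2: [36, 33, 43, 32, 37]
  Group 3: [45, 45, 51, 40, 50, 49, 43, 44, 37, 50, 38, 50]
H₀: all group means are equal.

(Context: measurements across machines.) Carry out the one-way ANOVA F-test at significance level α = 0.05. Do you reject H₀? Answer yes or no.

Group means [18.50, 36.20, 45.17], grand mean 34.840
SSB = Σnᵢ(x̄ᵢ−x̄)² = 3424.893; SSW = ΣΣ(x−x̄ᵢ)² = 634.467
MSB = 3424.893/2 = 1712.4467; MSW = 634.467/22 = 28.8394
F = MSB/MSW = 59.3787
df = (2, 22)
p-value (upper-tail) = 0.00000
At α=0.05: p < α → reject H₀

reject H₀: yes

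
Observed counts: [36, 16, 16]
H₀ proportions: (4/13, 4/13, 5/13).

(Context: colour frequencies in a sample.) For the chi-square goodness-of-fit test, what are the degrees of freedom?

degrees of freedom = 2

df = k − 1 = 3 − 1 = 2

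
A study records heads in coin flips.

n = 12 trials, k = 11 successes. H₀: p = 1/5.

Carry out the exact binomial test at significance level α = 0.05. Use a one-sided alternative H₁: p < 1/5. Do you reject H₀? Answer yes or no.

reject H₀: no

Exact binomial: n=12, k=11, p₀=1/5=0.2000
P(X≤11) from Σ C(n,i)·p₀^i·(1−p₀)^(n−i)
p-value (one-sided, H₁ less) = 1.00000
At α=0.05: p ≥ α → fail to reject H₀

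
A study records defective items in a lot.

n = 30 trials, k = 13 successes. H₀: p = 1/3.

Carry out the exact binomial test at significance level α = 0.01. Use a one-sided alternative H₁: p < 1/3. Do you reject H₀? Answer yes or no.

reject H₀: no

Exact binomial: n=30, k=13, p₀=1/3=0.3333
P(X≤13) from Σ C(n,i)·p₀^i·(1−p₀)^(n−i)
p-value (one-sided, H₁ less) = 0.91023
At α=0.01: p ≥ α → fail to reject H₀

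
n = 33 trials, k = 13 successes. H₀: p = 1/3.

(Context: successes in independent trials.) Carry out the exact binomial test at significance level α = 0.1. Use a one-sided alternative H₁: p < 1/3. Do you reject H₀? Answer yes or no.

Exact binomial: n=33, k=13, p₀=1/3=0.3333
P(X≤13) from Σ C(n,i)·p₀^i·(1−p₀)^(n−i)
p-value (one-sided, H₁ less) = 0.82288
At α=0.1: p ≥ α → fail to reject H₀

reject H₀: no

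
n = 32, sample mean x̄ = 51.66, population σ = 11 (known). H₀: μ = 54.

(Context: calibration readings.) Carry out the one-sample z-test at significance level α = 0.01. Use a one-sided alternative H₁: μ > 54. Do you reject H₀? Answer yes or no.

SE = σ/√n = 11/√32 = 1.9445
z = (x̄−μ₀)/SE = (51.66−54)/1.9445 = -1.2034
p-value (one-sided, H₁ greater) = 0.88558
At α=0.01: p ≥ α → fail to reject H₀

reject H₀: no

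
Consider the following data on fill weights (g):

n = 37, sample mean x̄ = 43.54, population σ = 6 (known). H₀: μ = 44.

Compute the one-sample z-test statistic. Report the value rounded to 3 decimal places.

SE = σ/√n = 6/√37 = 0.9864
z = (x̄−μ₀)/SE = (43.54−44)/0.9864 = -0.4663

test statistic = -0.466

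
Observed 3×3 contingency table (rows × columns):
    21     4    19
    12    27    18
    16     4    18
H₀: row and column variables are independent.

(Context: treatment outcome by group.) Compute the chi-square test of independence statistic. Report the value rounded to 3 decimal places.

Row totals [44, 57, 38], col totals [49, 35, 55], n=139
χ² = (21−15.51)²/15.51 + (4−11.08)²/11.08 + (19−17.41)²/17.41 + (12−20.09)²/20.09 + (27−14.35)²/14.35 + (18−22.55)²/22.55 + (16−13.40)²/13.40 + (4−9.57)²/9.57 + (18−15.04)²/15.04 = 26.2668
df = 4

test statistic = 26.267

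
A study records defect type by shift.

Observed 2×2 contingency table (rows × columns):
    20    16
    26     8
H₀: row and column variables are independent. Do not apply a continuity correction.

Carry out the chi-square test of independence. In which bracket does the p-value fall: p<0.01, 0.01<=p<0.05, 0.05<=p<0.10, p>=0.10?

p-value bracket: 0.05<=p<0.10

Row totals [36, 34], col totals [46, 24], n=70
χ² = (20−23.66)²/23.66 + (16−12.34)²/12.34 + (26−22.34)²/22.34 + (8−11.66)²/11.66 = 3.3949
df = 1
p-value (upper-tail) = 0.06540
→ bracket: 0.05<=p<0.10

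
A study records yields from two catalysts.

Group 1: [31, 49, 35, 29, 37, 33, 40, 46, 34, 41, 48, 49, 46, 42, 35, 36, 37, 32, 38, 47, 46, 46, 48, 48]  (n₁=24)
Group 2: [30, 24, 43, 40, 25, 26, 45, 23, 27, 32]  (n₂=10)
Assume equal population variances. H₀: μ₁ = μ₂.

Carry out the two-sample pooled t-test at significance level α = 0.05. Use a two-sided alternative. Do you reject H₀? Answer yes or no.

x̄₁=40.542, s₁=6.541, n₁=24
x̄₂=31.500, s₂=8.236, n₂=10
s_p² = [23·6.541² + 9·8.236²]/32 = 49.8268
SE = √(s_p²·(1/24+1/10)) = 2.6568
t = (40.542−31.500)/2.6568 = 3.4032
df = 32
p-value (two-sided) = 0.00181
At α=0.05: p < α → reject H₀

reject H₀: yes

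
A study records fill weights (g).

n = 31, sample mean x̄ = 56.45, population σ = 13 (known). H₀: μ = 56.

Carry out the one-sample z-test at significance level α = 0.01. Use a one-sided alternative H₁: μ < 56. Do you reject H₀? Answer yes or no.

SE = σ/√n = 13/√31 = 2.3349
z = (x̄−μ₀)/SE = (56.45−56)/2.3349 = 0.1927
p-value (one-sided, H₁ less) = 0.57641
At α=0.01: p ≥ α → fail to reject H₀

reject H₀: no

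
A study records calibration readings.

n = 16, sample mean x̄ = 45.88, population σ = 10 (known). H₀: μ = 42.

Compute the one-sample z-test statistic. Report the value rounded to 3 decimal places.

SE = σ/√n = 10/√16 = 2.5000
z = (x̄−μ₀)/SE = (45.88−42)/2.5000 = 1.5520

test statistic = 1.552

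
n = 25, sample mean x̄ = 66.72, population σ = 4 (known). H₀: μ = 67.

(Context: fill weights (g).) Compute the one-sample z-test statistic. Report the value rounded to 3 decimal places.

test statistic = -0.350

SE = σ/√n = 4/√25 = 0.8000
z = (x̄−μ₀)/SE = (66.72−67)/0.8000 = -0.3500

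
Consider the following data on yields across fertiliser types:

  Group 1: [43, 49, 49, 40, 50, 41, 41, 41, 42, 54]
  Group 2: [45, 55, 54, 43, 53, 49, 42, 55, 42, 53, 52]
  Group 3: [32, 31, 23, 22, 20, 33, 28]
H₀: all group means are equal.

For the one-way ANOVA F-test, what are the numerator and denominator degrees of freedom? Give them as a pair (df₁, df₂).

degrees of freedom = [2, 25]

k = 3 groups, N = 28 total
df = (k−1, N−k) = (3−1, 28−3) = (2, 25)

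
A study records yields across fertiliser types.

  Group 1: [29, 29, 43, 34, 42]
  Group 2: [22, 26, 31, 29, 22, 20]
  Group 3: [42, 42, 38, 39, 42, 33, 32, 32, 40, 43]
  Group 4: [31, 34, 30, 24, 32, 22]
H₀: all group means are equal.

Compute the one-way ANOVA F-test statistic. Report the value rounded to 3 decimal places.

test statistic = 10.735

Group means [35.40, 25.00, 38.30, 28.83], grand mean 32.704
SSB = Σnᵢ(x̄ᵢ−x̄)² = 795.496; SSW = ΣΣ(x−x̄ᵢ)² = 568.133
MSB = 795.496/3 = 265.1654; MSW = 568.133/23 = 24.7014
F = MSB/MSW = 10.7348
df = (3, 23)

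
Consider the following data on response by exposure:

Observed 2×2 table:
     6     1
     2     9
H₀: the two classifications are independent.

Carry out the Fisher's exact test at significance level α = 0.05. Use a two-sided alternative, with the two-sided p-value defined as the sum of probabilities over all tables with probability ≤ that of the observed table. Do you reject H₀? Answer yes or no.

Margins: r₁=7, r₂=11, c₁=8, c₂=10, n=18
p_obs = C(7,6)·C(11,2)/C(18,8); sum pmf over tables with pmf ≤ p_obs
p-value (two-sided) = 0.01282
At α=0.05: p < α → reject H₀

reject H₀: yes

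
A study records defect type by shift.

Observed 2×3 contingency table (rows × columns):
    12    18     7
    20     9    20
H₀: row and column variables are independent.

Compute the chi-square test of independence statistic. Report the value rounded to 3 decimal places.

test statistic = 9.775

Row totals [37, 49], col totals [32, 27, 27], n=86
χ² = (12−13.77)²/13.77 + (18−11.62)²/11.62 + (7−11.62)²/11.62 + (20−18.23)²/18.23 + (9−15.38)²/15.38 + (20−15.38)²/15.38 = 9.7752
df = 2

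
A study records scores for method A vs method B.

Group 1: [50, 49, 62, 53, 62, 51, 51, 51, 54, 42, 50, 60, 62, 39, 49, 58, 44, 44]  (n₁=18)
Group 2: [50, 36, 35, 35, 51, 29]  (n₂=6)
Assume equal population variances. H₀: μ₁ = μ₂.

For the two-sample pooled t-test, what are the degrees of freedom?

df = n₁ + n₂ − 2 = 18 + 6 − 2 = 22

degrees of freedom = 22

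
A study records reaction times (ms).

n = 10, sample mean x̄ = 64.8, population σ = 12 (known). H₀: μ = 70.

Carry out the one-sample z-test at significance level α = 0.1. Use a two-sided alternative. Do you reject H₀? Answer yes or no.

reject H₀: no

SE = σ/√n = 12/√10 = 3.7947
z = (x̄−μ₀)/SE = (64.8−70)/3.7947 = -1.3703
p-value (two-sided) = 0.17059
At α=0.1: p ≥ α → fail to reject H₀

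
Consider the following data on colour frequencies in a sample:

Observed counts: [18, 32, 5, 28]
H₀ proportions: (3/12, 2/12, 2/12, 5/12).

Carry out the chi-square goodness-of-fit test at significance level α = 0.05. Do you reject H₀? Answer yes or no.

n = 83; E_i = n·p_i = [20.75, 13.83, 13.83, 34.58]
χ² = (18−20.75)²/20.75 + (32−13.83)²/13.83 + (5−13.83)²/13.83 + (28−34.58)²/34.58 = 31.1157
df = 3
p-value (upper-tail) = 0.00000
At α=0.05: p < α → reject H₀

reject H₀: yes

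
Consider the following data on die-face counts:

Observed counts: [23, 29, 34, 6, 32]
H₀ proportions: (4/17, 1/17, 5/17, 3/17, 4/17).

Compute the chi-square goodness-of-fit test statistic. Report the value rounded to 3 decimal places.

n = 124; E_i = n·p_i = [29.18, 7.29, 36.47, 21.88, 29.18]
χ² = (23−29.18)²/29.18 + (29−7.29)²/7.29 + (34−36.47)²/36.47 + (6−21.88)²/21.88 + (32−29.18)²/29.18 = 77.8681
df = 4

test statistic = 77.868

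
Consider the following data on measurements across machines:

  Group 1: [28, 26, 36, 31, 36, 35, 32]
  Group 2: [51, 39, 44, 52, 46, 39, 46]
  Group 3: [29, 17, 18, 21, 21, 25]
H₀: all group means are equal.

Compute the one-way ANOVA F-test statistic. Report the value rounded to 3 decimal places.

test statistic = 43.297

Group means [32.00, 45.29, 21.83], grand mean 33.600
SSB = Σnᵢ(x̄ᵢ−x̄)² = 1804.538; SSW = ΣΣ(x−x̄ᵢ)² = 354.262
MSB = 1804.538/2 = 902.2690; MSW = 354.262/17 = 20.8389
F = MSB/MSW = 43.2973
df = (2, 17)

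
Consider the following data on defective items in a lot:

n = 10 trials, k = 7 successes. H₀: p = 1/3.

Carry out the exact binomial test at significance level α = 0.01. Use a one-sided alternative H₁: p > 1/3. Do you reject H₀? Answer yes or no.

Exact binomial: n=10, k=7, p₀=1/3=0.3333
P(X≥7) from Σ C(n,i)·p₀^i·(1−p₀)^(n−i)
p-value (one-sided, H₁ greater) = 0.01966
At α=0.01: p ≥ α → fail to reject H₀

reject H₀: no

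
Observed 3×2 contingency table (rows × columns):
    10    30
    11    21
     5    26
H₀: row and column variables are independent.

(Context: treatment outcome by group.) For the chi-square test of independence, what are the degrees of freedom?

df = (r−1)(c−1) = (3−1)·(2−1) = 2

degrees of freedom = 2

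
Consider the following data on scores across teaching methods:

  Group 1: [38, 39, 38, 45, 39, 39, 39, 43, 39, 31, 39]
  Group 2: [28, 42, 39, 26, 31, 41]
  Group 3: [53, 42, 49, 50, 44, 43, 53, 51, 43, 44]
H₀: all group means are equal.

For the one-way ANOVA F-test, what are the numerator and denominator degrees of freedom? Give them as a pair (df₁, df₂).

degrees of freedom = [2, 24]

k = 3 groups, N = 27 total
df = (k−1, N−k) = (3−1, 27−3) = (2, 24)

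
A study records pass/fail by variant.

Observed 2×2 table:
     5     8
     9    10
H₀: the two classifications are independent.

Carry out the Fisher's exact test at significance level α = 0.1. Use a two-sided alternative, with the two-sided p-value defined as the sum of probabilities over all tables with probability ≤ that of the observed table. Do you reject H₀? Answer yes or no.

reject H₀: no

Margins: r₁=13, r₂=19, c₁=14, c₂=18, n=32
p_obs = C(13,5)·C(19,9)/C(32,14); sum pmf over tables with pmf ≤ p_obs
p-value (two-sided) = 0.72489
At α=0.1: p ≥ α → fail to reject H₀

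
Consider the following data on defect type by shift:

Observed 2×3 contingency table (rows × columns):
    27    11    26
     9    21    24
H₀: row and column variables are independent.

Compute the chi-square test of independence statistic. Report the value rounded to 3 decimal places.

Row totals [64, 54], col totals [36, 32, 50], n=118
χ² = (27−19.53)²/19.53 + (11−17.36)²/17.36 + (26−27.12)²/27.12 + (9−16.47)²/16.47 + (21−14.64)²/14.64 + (24−22.88)²/22.88 = 11.4397
df = 2

test statistic = 11.440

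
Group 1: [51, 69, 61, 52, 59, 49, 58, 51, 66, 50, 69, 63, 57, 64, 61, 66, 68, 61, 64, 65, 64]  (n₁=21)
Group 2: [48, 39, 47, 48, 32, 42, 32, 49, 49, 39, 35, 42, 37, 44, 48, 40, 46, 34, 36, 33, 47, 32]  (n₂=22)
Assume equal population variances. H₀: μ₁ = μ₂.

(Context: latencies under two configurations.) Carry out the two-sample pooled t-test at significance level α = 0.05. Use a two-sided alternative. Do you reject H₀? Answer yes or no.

x̄₁=60.381, s₁=6.484, n₁=21
x̄₂=40.864, s₂=6.266, n₂=22
s_p² = [20·6.484² + 21·6.266²]/41 = 40.6230
SE = √(s_p²·(1/21+1/22)) = 1.9445
t = (60.381−40.864)/1.9445 = 10.0374
df = 41
p-value (two-sided) = 0.00000
At α=0.05: p < α → reject H₀

reject H₀: yes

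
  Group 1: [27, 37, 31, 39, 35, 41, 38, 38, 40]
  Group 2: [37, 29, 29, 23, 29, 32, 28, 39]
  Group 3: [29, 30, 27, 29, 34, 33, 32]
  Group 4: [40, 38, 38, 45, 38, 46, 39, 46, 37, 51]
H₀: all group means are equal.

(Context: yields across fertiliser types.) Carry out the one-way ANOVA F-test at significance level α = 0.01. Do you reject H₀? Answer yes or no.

reject H₀: yes

Group means [36.22, 30.75, 30.57, 41.80], grand mean 35.412
SSB = Σnᵢ(x̄ᵢ−x̄)² = 751.865; SSW = ΣΣ(x−x̄ᵢ)² = 596.370
MSB = 751.865/3 = 250.6218; MSW = 596.370/30 = 19.8790
F = MSB/MSW = 12.6074
df = (3, 30)
p-value (upper-tail) = 0.00002
At α=0.01: p < α → reject H₀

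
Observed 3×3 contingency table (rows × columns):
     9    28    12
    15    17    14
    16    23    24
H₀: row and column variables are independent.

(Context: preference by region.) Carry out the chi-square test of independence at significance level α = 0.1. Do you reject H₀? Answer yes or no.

Row totals [49, 46, 63], col totals [40, 68, 50], n=158
χ² = (9−12.41)²/12.41 + (28−21.09)²/21.09 + (12−15.51)²/15.51 + (15−11.65)²/11.65 + (17−19.80)²/19.80 + (14−14.56)²/14.56 + (16−15.95)²/15.95 + (23−27.11)²/27.11 + (24−19.94)²/19.94 = 6.8279
df = 4
p-value (upper-tail) = 0.14527
At α=0.1: p ≥ α → fail to reject H₀

reject H₀: no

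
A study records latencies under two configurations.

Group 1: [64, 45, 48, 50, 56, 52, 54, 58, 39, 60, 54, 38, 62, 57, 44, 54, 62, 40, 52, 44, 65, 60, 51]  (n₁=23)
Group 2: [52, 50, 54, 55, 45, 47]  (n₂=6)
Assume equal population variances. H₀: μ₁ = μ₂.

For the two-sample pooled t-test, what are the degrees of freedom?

degrees of freedom = 27

df = n₁ + n₂ − 2 = 23 + 6 − 2 = 27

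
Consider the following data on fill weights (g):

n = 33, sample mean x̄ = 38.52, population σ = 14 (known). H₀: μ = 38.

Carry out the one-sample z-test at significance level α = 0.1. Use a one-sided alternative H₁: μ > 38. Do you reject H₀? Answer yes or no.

SE = σ/√n = 14/√33 = 2.4371
z = (x̄−μ₀)/SE = (38.52−38)/2.4371 = 0.2134
p-value (one-sided, H₁ greater) = 0.41552
At α=0.1: p ≥ α → fail to reject H₀

reject H₀: no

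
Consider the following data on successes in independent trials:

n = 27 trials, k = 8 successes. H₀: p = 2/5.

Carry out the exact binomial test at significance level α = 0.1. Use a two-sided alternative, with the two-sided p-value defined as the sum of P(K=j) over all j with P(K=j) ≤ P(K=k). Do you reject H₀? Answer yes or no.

reject H₀: no

Exact binomial: n=27, k=8, p₀=2/5=0.4000
P(X=j) = C(n,j)·p₀^j·(1−p₀)^(n−j); p = Σ P(X=j) over j with P(X=j) ≤ P(X=8)
p-value (two-sided) = 0.32860
At α=0.1: p ≥ α → fail to reject H₀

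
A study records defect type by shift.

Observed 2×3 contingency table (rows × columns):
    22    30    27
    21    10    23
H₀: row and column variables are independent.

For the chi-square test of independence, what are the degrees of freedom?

degrees of freedom = 2

df = (r−1)(c−1) = (2−1)·(3−1) = 2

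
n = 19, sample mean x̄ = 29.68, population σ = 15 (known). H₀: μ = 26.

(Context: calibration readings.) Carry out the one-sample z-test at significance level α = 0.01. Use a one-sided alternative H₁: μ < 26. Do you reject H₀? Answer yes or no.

SE = σ/√n = 15/√19 = 3.4412
z = (x̄−μ₀)/SE = (29.68−26)/3.4412 = 1.0694
p-value (one-sided, H₁ less) = 0.85755
At α=0.01: p ≥ α → fail to reject H₀

reject H₀: no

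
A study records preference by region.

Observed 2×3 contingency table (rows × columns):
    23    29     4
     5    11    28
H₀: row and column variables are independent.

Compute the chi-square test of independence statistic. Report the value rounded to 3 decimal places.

test statistic = 36.761

Row totals [56, 44], col totals [28, 40, 32], n=100
χ² = (23−15.68)²/15.68 + (29−22.40)²/22.40 + (4−17.92)²/17.92 + (5−12.32)²/12.32 + (11−17.60)²/17.60 + (28−14.08)²/14.08 = 36.7608
df = 2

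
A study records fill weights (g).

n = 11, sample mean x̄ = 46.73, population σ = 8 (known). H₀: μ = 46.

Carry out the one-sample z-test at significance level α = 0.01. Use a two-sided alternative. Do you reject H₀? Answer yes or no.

SE = σ/√n = 8/√11 = 2.4121
z = (x̄−μ₀)/SE = (46.73−46)/2.4121 = 0.3026
p-value (two-sided) = 0.76216
At α=0.01: p ≥ α → fail to reject H₀

reject H₀: no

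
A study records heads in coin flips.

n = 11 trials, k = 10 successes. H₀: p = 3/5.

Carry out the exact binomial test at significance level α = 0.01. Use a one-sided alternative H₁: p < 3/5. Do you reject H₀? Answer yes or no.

Exact binomial: n=11, k=10, p₀=3/5=0.6000
P(X≤10) from Σ C(n,i)·p₀^i·(1−p₀)^(n−i)
p-value (one-sided, H₁ less) = 0.99637
At α=0.01: p ≥ α → fail to reject H₀

reject H₀: no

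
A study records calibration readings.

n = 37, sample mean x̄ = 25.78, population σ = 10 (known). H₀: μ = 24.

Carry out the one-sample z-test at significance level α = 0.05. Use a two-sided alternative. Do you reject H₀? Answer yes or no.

reject H₀: no

SE = σ/√n = 10/√37 = 1.6440
z = (x̄−μ₀)/SE = (25.78−24)/1.6440 = 1.0827
p-value (two-sided) = 0.27893
At α=0.05: p ≥ α → fail to reject H₀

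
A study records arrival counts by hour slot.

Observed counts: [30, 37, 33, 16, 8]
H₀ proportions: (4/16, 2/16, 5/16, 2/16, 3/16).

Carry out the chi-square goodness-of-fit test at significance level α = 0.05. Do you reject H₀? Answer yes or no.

n = 124; E_i = n·p_i = [31.00, 15.50, 38.75, 15.50, 23.25]
χ² = (30−31.00)²/31.00 + (37−15.50)²/15.50 + (33−38.75)²/38.75 + (16−15.50)²/15.50 + (8−23.25)²/23.25 = 40.7269
df = 4
p-value (upper-tail) = 0.00000
At α=0.05: p < α → reject H₀

reject H₀: yes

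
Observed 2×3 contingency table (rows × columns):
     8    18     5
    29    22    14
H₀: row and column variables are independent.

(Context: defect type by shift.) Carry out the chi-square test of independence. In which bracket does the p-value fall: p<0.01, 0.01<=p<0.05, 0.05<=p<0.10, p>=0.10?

Row totals [31, 65], col totals [37, 40, 19], n=96
χ² = (8−11.95)²/11.95 + (18−12.92)²/12.92 + (5−6.14)²/6.14 + (29−25.05)²/25.05 + (22−27.08)²/27.08 + (14−12.86)²/12.86 = 5.1916
df = 2
p-value (upper-tail) = 0.07459
→ bracket: 0.05<=p<0.10

p-value bracket: 0.05<=p<0.10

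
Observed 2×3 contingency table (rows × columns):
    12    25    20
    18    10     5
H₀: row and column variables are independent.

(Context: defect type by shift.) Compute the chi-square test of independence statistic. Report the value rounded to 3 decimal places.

test statistic = 11.012

Row totals [57, 33], col totals [30, 35, 25], n=90
χ² = (12−19.00)²/19.00 + (25−22.17)²/22.17 + (20−15.83)²/15.83 + (18−11.00)²/11.00 + (10−12.83)²/12.83 + (5−9.17)²/9.17 = 11.0116
df = 2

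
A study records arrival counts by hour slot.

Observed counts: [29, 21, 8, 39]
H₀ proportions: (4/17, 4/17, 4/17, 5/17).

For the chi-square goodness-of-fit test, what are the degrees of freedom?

df = k − 1 = 4 − 1 = 3

degrees of freedom = 3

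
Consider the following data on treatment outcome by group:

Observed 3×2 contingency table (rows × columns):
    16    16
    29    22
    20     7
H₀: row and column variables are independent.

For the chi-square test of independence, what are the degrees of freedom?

degrees of freedom = 2

df = (r−1)(c−1) = (3−1)·(2−1) = 2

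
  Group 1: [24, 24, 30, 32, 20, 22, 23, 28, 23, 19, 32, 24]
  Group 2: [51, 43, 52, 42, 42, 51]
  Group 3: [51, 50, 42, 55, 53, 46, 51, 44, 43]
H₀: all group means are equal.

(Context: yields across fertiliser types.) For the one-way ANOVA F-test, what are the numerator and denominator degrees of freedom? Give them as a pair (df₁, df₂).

degrees of freedom = [2, 24]

k = 3 groups, N = 27 total
df = (k−1, N−k) = (3−1, 27−3) = (2, 24)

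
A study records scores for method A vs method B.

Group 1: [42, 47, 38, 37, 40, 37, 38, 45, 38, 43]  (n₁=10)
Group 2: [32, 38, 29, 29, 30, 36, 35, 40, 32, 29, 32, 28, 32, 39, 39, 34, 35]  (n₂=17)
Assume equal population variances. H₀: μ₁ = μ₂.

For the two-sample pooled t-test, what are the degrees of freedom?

df = n₁ + n₂ − 2 = 10 + 17 − 2 = 25

degrees of freedom = 25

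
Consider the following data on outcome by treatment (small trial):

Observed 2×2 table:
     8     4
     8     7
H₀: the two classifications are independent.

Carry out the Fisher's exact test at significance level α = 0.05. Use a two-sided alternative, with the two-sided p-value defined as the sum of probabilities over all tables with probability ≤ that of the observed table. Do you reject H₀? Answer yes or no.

Margins: r₁=12, r₂=15, c₁=16, c₂=11, n=27
p_obs = C(12,8)·C(15,8)/C(27,16); sum pmf over tables with pmf ≤ p_obs
p-value (two-sided) = 0.69597
At α=0.05: p ≥ α → fail to reject H₀

reject H₀: no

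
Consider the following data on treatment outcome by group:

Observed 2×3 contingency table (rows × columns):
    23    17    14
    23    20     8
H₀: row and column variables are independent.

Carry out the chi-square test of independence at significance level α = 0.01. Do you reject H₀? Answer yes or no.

Row totals [54, 51], col totals [46, 37, 22], n=105
χ² = (23−23.66)²/23.66 + (17−19.03)²/19.03 + (14−11.31)²/11.31 + (23−22.34)²/22.34 + (20−17.97)²/17.97 + (8−10.69)²/10.69 = 1.7954
df = 2
p-value (upper-tail) = 0.40751
At α=0.01: p ≥ α → fail to reject H₀

reject H₀: no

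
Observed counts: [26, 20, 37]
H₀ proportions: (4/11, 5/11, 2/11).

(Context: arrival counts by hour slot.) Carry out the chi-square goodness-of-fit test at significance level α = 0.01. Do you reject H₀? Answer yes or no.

n = 83; E_i = n·p_i = [30.18, 37.73, 15.09]
χ² = (26−30.18)²/30.18 + (20−37.73)²/37.73 + (37−15.09)²/15.09 = 40.7169
df = 2
p-value (upper-tail) = 0.00000
At α=0.01: p < α → reject H₀

reject H₀: yes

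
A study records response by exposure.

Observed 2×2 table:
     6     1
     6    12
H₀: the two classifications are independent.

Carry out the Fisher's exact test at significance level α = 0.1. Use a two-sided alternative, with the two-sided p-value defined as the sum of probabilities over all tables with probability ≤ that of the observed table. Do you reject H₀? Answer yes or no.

reject H₀: yes

Margins: r₁=7, r₂=18, c₁=12, c₂=13, n=25
p_obs = C(7,6)·C(18,6)/C(25,12); sum pmf over tables with pmf ≤ p_obs
p-value (two-sided) = 0.03021
At α=0.1: p < α → reject H₀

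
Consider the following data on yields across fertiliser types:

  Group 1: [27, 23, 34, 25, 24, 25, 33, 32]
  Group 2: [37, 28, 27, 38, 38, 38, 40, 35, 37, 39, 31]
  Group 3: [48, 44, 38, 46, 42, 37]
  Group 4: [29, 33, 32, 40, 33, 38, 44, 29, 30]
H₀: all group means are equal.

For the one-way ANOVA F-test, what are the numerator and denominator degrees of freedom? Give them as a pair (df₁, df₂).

degrees of freedom = [3, 30]

k = 4 groups, N = 34 total
df = (k−1, N−k) = (4−1, 34−4) = (3, 30)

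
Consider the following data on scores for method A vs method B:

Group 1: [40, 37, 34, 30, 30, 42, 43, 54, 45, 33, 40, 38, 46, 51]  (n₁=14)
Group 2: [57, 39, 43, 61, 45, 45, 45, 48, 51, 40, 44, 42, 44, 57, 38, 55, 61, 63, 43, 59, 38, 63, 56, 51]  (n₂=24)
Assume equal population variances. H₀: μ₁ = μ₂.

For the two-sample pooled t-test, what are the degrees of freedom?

degrees of freedom = 36

df = n₁ + n₂ − 2 = 14 + 24 − 2 = 36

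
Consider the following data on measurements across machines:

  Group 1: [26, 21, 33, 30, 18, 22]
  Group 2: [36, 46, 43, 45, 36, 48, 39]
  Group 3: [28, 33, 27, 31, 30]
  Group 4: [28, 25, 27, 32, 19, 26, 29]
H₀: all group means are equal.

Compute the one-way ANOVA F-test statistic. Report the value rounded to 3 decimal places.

Group means [25.00, 41.86, 29.80, 26.57], grand mean 31.120
SSB = Σnᵢ(x̄ᵢ−x̄)² = 1185.269; SSW = ΣΣ(x−x̄ᵢ)² = 427.371
MSB = 1185.269/3 = 395.0895; MSW = 427.371/21 = 20.3510
F = MSB/MSW = 19.4137
df = (3, 21)

test statistic = 19.414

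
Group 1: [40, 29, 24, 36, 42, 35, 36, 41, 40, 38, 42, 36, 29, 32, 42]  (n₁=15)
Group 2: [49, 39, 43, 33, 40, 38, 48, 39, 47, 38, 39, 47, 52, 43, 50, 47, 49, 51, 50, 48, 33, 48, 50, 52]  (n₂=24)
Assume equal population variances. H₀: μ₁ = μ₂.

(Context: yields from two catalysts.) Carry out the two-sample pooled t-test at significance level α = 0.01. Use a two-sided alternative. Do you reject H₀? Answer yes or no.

reject H₀: yes

x̄₁=36.133, s₁=5.527, n₁=15
x̄₂=44.708, s₂=5.916, n₂=24
s_p² = [14·5.527² + 23·5.916²]/37 = 33.3160
SE = √(s_p²·(1/15+1/24)) = 1.8998
t = (36.133−44.708)/1.8998 = -4.5136
df = 37
p-value (two-sided) = 0.00006
At α=0.01: p < α → reject H₀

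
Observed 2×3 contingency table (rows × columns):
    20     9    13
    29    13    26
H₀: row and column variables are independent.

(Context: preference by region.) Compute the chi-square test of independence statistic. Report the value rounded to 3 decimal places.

Row totals [42, 68], col totals [49, 22, 39], n=110
χ² = (20−18.71)²/18.71 + (9−8.40)²/8.40 + (13−14.89)²/14.89 + (29−30.29)²/30.29 + (13−13.60)²/13.60 + (26−24.11)²/24.11 = 0.6018
df = 2

test statistic = 0.602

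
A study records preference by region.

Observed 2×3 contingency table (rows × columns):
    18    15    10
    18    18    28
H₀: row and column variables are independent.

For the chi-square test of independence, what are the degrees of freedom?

df = (r−1)(c−1) = (2−1)·(3−1) = 2

degrees of freedom = 2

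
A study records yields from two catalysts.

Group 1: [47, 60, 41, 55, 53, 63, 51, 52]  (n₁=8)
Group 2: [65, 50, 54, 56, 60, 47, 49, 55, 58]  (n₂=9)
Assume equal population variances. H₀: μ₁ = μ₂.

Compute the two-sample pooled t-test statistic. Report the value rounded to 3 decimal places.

test statistic = -0.697

x̄₁=52.750, s₁=6.944, n₁=8
x̄₂=54.889, s₂=5.711, n₂=9
s_p² = [7·6.944² + 8·5.711²]/15 = 39.8926
SE = √(s_p²·(1/8+1/9)) = 3.0691
t = (52.750−54.889)/3.0691 = -0.6969
df = 15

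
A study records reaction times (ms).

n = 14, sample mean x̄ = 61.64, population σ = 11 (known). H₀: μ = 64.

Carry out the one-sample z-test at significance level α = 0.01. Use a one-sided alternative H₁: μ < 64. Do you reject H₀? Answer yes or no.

reject H₀: no

SE = σ/√n = 11/√14 = 2.9399
z = (x̄−μ₀)/SE = (61.64−64)/2.9399 = -0.8028
p-value (one-sided, H₁ less) = 0.21106
At α=0.01: p ≥ α → fail to reject H₀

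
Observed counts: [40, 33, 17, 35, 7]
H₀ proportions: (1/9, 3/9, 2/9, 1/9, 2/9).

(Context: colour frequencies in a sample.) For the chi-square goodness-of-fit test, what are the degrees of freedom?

degrees of freedom = 4

df = k − 1 = 5 − 1 = 4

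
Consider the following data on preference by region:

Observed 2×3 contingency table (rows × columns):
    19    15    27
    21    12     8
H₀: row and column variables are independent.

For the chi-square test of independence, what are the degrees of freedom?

df = (r−1)(c−1) = (2−1)·(3−1) = 2

degrees of freedom = 2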